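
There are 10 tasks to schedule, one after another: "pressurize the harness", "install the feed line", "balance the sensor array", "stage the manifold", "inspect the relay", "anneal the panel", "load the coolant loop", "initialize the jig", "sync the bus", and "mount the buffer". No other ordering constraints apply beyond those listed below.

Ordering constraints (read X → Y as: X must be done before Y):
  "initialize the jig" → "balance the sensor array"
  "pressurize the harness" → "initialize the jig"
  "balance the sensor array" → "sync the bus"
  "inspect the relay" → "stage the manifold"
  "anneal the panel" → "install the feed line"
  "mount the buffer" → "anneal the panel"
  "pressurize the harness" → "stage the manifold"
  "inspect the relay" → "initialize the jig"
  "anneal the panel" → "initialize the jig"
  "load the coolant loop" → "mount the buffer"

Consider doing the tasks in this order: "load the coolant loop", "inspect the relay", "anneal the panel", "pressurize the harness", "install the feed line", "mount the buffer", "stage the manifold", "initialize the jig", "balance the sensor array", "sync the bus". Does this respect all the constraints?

Here "mount the buffer" comes after "anneal the panel".
Since "mount the buffer" is required before "anneal the panel", the ordering is invalid.

No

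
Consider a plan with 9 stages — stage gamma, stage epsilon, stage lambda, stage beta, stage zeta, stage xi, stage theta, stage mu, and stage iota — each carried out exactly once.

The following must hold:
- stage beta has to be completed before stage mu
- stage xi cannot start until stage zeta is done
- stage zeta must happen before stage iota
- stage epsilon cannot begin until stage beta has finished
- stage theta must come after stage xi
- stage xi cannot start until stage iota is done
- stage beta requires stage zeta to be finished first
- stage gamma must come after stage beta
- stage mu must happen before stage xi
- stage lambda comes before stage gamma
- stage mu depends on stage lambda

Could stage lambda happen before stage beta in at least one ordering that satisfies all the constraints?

Yes

The constraints leave stage lambda and stage beta unordered relative to each other; nothing requires stage beta earlier.
That means at least one valid schedule has stage lambda before stage beta.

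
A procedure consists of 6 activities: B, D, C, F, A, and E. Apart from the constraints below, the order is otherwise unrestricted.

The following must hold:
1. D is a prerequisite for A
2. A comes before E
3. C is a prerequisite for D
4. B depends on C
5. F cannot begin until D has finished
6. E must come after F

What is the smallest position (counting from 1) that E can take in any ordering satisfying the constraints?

Every activity that must precede E has to come before it. Tracing all chains that end at E, those activities are: D, C, F, A — 4 in total.
With 4 mandatory predecessors, the earliest E can sit is position 4+1 = 5, and placing just those 4 first achieves it.

5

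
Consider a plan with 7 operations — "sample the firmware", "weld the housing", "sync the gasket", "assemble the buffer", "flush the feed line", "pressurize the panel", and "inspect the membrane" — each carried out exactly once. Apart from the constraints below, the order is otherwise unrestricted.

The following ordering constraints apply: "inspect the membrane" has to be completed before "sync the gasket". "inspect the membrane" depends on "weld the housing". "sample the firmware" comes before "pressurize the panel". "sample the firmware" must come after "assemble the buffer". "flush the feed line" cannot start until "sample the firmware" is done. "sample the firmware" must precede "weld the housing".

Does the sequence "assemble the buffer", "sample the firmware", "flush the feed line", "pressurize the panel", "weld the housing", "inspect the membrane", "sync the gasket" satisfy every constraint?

Checking each listed constraint against this order: for instance, "sample the firmware" is in position 2 and "weld the housing" in position 5, so that constraint holds — and the remaining constraints check out the same way.

Yes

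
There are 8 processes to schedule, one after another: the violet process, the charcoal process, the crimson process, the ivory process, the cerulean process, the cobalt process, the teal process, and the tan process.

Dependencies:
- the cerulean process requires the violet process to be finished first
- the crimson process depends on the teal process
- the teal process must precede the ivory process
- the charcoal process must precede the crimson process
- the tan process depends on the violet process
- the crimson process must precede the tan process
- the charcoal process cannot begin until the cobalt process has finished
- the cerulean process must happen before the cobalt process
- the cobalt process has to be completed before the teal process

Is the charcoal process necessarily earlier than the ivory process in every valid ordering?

Nothing in the constraints links the charcoal process and the ivory process; they are unordered relative to each other.
There exist valid orderings with the ivory process before the charcoal process, so the charcoal process is not required to come first.

No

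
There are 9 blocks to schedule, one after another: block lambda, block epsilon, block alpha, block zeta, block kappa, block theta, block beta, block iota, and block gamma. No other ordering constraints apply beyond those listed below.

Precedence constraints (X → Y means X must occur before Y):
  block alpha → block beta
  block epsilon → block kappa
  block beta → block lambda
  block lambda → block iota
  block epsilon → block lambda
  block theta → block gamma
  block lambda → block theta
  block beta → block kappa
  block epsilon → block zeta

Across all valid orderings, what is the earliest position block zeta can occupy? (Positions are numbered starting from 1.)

The only block forced before block zeta (directly or transitively) is block epsilon.
With 1 mandatory predecessor, the earliest block zeta can sit is position 1+1 = 2, and placing just that one first achieves it.

2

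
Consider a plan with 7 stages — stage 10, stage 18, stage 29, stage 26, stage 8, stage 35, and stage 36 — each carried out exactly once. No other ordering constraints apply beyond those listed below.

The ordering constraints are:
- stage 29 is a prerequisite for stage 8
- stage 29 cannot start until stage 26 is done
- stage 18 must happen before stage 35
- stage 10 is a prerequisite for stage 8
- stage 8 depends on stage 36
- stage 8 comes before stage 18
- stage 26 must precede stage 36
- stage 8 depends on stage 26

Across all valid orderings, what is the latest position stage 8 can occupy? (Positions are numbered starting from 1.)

Following every chain forward from stage 8, the stages that must come later are stage 18, stage 35 — 2 of them.
So at least 2 stages follow stage 8, putting stage 8 no later than position 5. That position is achievable by scheduling everything else first.

5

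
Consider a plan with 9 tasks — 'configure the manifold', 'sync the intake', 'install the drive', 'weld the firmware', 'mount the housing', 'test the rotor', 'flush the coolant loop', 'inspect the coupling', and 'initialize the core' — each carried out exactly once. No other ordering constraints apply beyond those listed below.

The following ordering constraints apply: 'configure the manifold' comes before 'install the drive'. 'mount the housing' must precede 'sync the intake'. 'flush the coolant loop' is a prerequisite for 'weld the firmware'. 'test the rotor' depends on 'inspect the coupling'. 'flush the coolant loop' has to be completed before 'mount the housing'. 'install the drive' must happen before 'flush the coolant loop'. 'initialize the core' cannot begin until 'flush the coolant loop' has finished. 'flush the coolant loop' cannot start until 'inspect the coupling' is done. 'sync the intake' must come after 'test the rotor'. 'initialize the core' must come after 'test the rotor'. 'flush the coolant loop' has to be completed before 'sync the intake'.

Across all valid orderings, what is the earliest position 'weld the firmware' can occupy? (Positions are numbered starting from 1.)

The tasks that are forced before 'weld the firmware', directly or transitively, are 'configure the manifold', 'install the drive', 'flush the coolant loop', 'inspect the coupling'. That's 4 tasks.
So at minimum 4 tasks come before 'weld the firmware', putting 'weld the firmware' no earlier than position 5. That position is achievable by scheduling exactly those predecessors first.

5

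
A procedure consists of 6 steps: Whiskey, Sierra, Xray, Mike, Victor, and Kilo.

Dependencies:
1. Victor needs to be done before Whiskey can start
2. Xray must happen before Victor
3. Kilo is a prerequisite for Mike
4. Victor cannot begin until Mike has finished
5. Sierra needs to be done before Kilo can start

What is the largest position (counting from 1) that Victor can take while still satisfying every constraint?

5

Following the constraints forward from Victor, its only required successor is Whiskey.
With 1 mandatory successor out of 6 steps total, the latest slot for Victor is 6−1 = 5, and it's reachable by doing all non-successors before Victor.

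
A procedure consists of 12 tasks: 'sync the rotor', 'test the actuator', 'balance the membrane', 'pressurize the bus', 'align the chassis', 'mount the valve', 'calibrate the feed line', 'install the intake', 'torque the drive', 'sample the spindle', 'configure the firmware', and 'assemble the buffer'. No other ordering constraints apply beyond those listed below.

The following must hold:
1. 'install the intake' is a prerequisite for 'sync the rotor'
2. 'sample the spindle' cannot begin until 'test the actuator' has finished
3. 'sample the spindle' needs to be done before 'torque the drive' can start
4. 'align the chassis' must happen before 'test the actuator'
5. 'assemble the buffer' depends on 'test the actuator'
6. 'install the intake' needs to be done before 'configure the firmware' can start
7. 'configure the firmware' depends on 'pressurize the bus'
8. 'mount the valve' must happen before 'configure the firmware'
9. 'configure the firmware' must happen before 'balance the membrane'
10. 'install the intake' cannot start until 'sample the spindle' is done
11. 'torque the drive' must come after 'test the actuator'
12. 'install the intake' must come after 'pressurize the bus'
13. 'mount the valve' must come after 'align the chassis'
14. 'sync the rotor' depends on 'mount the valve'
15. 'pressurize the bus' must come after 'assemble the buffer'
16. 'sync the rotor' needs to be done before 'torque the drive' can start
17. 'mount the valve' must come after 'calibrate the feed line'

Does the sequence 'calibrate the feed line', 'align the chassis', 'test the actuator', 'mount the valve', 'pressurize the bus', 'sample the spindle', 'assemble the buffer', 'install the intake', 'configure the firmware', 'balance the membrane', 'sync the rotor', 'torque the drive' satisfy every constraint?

Here 'assemble the buffer' comes after 'pressurize the bus'.
Since 'assemble the buffer' is required before 'pressurize the bus', the ordering is invalid.

No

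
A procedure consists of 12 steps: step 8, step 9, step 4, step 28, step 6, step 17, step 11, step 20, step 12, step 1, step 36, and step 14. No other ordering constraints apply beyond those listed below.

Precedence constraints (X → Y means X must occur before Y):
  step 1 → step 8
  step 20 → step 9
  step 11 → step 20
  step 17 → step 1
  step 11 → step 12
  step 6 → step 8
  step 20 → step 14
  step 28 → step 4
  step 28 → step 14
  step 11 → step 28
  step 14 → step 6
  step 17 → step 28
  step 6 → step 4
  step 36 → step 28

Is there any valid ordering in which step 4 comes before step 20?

There is a dependency chain step 20 → step 14 → step 6 → step 4, so step 4 always comes after step 20.
Hence step 4 can never be scheduled before step 20.

No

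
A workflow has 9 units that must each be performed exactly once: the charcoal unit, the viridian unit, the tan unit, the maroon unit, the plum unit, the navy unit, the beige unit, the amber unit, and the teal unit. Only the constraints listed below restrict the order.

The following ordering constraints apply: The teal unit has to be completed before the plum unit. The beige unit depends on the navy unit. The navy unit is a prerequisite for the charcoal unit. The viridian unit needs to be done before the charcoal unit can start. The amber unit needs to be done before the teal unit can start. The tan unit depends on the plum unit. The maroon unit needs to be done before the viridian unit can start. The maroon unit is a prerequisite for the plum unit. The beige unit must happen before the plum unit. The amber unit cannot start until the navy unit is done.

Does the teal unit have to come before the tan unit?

Tracing the constraints gives a chain: the teal unit → the plum unit → the tan unit.
That forces the teal unit before the tan unit in every valid schedule.

Yes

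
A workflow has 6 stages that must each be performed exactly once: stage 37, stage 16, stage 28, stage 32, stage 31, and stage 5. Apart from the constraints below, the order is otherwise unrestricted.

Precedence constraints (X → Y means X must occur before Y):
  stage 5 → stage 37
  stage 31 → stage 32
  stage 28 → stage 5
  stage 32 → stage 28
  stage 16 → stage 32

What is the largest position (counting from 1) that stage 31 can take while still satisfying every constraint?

The stages that are forced after stage 31, directly or by a chain of constraints, are stage 37, stage 28, stage 32, stage 5. That's 4 stages.
With 4 mandatory successors out of 6 stages total, the latest slot for stage 31 is 6−4 = 2, and it's reachable by doing all non-successors before stage 31.

2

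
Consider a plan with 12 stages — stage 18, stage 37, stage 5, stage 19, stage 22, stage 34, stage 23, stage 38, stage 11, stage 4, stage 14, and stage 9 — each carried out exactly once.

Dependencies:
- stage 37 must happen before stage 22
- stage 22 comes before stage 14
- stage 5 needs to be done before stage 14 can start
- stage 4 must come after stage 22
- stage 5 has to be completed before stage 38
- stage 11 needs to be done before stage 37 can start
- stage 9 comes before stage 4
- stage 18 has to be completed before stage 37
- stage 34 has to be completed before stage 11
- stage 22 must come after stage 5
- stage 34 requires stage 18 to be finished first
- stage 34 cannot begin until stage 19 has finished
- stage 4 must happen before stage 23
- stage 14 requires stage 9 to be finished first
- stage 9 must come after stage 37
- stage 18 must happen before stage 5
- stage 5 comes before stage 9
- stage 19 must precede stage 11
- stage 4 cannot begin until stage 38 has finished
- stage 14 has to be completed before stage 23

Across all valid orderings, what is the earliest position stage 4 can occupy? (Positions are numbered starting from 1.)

Every stage that must precede stage 4 has to come before it. Tracing all chains that end at stage 4, those stages are: stage 18, stage 37, stage 5, stage 19, stage 22, stage 34, stage 38, stage 11, stage 9 — 9 in total.
So at minimum 9 stages come before stage 4, putting stage 4 no earlier than position 10. That position is achievable by scheduling exactly those predecessors first.

10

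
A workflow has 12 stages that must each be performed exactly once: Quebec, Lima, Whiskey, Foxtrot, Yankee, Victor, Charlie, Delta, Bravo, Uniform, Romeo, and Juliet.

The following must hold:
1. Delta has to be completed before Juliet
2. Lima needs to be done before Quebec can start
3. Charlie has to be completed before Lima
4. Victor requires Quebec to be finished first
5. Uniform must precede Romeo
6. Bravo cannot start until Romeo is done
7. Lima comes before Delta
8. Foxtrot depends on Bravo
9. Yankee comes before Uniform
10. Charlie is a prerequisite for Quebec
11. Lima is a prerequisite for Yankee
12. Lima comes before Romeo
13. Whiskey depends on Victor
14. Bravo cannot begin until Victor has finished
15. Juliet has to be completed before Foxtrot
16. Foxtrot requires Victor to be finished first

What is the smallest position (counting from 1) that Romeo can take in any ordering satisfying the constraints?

Working backwards through the constraints from Romeo, its full set of required predecessors is Lima, Yankee, Charlie, Uniform — 4 of them.
So at minimum 4 stages come before Romeo, putting Romeo no earlier than position 5. That position is achievable by scheduling exactly those predecessors first.

5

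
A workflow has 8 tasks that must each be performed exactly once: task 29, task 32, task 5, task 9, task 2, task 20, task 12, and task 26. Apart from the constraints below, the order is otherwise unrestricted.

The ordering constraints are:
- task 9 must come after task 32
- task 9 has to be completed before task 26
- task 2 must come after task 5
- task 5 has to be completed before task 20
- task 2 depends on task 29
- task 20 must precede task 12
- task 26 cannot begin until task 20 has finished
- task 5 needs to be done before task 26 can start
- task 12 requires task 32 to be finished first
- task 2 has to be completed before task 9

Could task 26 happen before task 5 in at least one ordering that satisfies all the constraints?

No

The constraints give a chain task 5 → task 26, which forces task 5 before task 26.
Hence task 26 can never be scheduled before task 5.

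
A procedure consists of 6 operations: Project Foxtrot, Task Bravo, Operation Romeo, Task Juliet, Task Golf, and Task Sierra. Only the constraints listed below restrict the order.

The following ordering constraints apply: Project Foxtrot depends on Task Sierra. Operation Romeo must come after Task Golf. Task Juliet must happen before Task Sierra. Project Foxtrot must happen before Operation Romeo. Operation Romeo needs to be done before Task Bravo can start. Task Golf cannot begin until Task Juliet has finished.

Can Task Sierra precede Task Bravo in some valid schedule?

Yes

The constraints force Task Sierra before Task Bravo, so yes — every valid ordering has Task Sierra earlier.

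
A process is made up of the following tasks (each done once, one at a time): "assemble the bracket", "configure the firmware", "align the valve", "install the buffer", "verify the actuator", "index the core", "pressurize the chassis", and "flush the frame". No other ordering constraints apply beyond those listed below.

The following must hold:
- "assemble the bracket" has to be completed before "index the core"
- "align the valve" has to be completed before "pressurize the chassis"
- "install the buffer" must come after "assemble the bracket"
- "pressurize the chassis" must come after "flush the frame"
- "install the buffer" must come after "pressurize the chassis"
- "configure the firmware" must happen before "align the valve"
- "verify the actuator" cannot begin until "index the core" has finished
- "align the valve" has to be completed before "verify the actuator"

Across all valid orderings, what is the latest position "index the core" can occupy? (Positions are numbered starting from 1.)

The only task forced after "index the core" (directly or by a chain) is "verify the actuator".
With 1 mandatory successor out of 8 tasks total, the latest slot for "index the core" is 8−1 = 7, and it's reachable by doing all non-successors before "index the core".

7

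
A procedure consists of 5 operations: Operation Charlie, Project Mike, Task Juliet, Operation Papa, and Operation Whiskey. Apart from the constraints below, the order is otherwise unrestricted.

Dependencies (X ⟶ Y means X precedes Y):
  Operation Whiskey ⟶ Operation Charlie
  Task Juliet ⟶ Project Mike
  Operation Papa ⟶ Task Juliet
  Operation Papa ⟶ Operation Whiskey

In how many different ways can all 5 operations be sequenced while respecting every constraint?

6

Operation Papa is the only operation with nothing required before it, so every ordering starts there.
Counting all ways to extend the partial order to a total order gives 6.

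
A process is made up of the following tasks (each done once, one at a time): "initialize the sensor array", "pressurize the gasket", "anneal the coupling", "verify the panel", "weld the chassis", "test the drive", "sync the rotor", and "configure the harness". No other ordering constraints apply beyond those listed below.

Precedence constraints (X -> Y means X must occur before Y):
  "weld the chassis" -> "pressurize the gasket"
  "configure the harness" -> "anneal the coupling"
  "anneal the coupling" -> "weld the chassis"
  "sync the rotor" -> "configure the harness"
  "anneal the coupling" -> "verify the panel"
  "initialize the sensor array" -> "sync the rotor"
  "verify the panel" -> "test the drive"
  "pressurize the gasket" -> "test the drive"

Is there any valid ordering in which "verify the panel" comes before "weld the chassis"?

The constraints leave "verify the panel" and "weld the chassis" unordered relative to each other; nothing requires "weld the chassis" earlier.
So a valid ordering placing "verify the panel" earlier than "weld the chassis" exists.

Yes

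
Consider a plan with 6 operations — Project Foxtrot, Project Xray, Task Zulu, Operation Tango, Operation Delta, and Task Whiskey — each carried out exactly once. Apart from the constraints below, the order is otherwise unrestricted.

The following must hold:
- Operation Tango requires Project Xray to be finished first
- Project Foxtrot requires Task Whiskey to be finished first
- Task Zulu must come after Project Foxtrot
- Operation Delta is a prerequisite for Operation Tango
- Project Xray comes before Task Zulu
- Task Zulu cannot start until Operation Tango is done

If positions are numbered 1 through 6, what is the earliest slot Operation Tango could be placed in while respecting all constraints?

3

Every operation that must precede Operation Tango has to come before it. Tracing all chains that end at Operation Tango, those operations are: Project Xray, Operation Delta — 2 in total.
So at minimum 2 operations come before Operation Tango, putting Operation Tango no earlier than position 3. That position is achievable by scheduling exactly those predecessors first.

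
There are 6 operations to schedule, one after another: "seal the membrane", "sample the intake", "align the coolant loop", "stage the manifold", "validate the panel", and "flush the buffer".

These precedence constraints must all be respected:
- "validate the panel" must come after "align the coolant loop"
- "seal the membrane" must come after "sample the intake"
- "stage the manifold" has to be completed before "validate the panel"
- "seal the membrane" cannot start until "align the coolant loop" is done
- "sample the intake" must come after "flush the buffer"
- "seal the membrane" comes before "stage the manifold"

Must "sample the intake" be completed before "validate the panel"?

There is a constraint chain "sample the intake" → "seal the membrane" → "stage the manifold" → "validate the panel".
Hence "sample the intake" necessarily comes before "validate the panel".

Yes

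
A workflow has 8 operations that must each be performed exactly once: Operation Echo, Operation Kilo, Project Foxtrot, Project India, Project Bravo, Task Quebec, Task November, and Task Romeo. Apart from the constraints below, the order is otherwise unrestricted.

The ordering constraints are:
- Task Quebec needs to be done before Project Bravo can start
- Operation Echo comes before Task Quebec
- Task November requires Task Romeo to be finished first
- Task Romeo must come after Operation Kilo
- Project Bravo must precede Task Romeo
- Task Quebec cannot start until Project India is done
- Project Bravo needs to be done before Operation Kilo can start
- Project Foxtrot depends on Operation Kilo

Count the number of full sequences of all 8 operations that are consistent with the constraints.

2 operations have no prerequisites (Operation Echo, Project India), so any of them could come first.
Counting all ways to extend the partial order to a total order gives 6.

6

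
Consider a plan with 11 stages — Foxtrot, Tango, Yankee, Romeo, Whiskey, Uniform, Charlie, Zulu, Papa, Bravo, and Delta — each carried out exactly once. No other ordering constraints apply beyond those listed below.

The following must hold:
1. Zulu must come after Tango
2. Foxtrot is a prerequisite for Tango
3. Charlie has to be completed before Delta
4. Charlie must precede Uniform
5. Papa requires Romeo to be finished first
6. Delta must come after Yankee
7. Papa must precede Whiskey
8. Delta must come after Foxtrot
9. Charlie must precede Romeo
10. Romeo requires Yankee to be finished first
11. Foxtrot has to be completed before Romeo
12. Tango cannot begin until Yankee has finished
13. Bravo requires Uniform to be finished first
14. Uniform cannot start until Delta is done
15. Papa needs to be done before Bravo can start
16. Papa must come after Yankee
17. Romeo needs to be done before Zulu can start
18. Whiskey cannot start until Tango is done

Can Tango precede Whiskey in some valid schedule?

Yes

Every valid ordering already has Tango before Whiskey (the constraints require it), so in particular at least one does.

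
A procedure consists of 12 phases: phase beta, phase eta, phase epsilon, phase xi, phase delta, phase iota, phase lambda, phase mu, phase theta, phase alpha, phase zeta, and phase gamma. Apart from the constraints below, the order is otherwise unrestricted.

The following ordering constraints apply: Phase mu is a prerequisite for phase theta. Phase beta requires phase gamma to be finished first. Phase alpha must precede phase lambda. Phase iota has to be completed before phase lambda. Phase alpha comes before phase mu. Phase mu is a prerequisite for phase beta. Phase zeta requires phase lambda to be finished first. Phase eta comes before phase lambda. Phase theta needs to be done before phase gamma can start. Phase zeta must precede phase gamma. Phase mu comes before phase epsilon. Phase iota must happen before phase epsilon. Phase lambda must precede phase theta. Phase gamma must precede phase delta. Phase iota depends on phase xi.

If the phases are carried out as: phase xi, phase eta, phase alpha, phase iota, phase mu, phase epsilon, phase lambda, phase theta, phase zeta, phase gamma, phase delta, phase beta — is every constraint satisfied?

Going through the constraints one by one, each required predecessor appears earlier in the sequence than its dependent — e.g. phase mu (position 5) is before phase beta (position 12), as required.

Yes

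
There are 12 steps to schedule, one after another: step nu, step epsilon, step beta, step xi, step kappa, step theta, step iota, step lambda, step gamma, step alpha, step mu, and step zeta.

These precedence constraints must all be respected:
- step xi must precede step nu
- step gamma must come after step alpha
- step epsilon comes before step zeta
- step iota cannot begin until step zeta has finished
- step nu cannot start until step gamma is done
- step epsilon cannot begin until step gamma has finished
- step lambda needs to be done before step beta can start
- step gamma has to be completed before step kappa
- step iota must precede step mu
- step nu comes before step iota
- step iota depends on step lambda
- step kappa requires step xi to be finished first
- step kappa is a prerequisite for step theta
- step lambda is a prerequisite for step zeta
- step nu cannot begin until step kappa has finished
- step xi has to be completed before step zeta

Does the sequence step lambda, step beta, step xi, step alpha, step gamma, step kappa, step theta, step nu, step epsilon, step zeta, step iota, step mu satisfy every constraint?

Every stated constraint is respected: step lambda sits at position 1, ahead of step iota at position 11, and each of the other listed pairs likewise has the predecessor earlier in the sequence.

Yes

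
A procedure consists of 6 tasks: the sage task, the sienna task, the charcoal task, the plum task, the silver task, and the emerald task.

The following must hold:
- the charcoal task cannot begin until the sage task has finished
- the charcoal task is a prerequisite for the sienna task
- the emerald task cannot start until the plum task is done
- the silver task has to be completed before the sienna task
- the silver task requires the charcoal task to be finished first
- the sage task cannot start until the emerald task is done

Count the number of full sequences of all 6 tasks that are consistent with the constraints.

Only the plum task has no prerequisites, so it must go first.
Every task is then forced in turn, so only 1 complete ordering is consistent with the constraints.

1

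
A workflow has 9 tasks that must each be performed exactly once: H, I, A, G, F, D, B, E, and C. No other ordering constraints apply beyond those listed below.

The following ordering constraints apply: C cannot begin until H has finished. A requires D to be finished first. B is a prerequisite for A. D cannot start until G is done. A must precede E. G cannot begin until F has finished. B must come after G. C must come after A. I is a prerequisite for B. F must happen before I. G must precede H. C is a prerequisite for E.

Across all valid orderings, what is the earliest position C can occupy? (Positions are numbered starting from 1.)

8

The tasks that are forced before C, directly or transitively, are H, I, A, G, F, D, B. That's 7 tasks.
So at minimum 7 tasks come before C, putting C no earlier than position 8. That position is achievable by scheduling exactly those predecessors first.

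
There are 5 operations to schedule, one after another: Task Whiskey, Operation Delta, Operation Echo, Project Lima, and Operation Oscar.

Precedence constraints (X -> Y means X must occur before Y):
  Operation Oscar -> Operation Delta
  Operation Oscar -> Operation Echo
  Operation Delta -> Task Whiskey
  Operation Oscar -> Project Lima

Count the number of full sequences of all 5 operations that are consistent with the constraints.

Operation Oscar is the only operation with nothing required before it, so every ordering starts there.
Systematically extending each partial ordering one operation at a time and counting, there are 12 complete orderings.

12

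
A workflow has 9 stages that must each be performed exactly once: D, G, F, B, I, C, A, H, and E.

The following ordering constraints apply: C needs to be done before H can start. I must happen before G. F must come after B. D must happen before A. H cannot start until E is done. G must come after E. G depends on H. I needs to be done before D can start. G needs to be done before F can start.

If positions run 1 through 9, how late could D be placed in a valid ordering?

Following the constraints forward from D, its only required successor is A.
So at least 1 stage follows D, putting D no later than position 8. That position is achievable by scheduling everything else first.

8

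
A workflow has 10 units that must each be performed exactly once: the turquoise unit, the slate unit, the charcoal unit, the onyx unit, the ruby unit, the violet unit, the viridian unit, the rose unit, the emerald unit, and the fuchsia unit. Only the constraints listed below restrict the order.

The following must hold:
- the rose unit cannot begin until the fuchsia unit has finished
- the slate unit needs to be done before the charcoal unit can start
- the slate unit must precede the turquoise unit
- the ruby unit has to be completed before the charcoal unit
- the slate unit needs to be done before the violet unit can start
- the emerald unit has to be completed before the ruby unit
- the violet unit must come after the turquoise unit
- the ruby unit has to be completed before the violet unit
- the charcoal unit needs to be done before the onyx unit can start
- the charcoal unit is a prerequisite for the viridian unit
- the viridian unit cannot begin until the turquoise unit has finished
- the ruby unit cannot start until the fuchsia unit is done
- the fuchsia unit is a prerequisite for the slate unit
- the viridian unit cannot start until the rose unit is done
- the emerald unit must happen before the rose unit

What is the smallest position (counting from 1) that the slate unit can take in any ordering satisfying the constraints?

2

Working backwards through the constraints from the slate unit, its only required predecessor is the fuchsia unit.
With 1 mandatory predecessor, the earliest the slate unit can sit is position 1+1 = 2, and placing just that one first achieves it.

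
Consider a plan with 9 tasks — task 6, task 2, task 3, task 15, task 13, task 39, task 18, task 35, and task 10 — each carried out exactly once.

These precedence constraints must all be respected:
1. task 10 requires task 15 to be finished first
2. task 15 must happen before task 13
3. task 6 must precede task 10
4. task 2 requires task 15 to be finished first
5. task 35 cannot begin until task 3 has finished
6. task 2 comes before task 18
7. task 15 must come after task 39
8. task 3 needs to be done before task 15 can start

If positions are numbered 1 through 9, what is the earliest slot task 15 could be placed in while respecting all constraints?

3

The tasks that are forced before task 15, directly or transitively, are task 3, task 39. That's 2 tasks.
With 2 mandatory predecessors, the earliest task 15 can sit is position 2+1 = 3, and placing just those 2 first achieves it.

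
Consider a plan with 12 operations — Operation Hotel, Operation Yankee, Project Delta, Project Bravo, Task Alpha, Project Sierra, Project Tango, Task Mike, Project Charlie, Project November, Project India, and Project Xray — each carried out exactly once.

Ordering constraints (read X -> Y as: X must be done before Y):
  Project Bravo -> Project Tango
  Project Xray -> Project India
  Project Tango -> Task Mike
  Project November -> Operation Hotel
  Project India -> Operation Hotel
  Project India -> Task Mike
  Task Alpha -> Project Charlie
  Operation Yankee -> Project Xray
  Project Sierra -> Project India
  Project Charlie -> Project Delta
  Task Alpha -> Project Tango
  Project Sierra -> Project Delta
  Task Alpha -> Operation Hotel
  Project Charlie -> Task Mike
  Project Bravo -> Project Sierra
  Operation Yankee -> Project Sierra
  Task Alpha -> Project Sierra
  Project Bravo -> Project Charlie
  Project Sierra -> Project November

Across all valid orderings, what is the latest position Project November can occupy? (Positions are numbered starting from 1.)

11

The only operation forced after Project November (directly or by a chain) is Operation Hotel.
So at least 1 operation follows Project November, putting Project November no later than position 11. That position is achievable by scheduling everything else first.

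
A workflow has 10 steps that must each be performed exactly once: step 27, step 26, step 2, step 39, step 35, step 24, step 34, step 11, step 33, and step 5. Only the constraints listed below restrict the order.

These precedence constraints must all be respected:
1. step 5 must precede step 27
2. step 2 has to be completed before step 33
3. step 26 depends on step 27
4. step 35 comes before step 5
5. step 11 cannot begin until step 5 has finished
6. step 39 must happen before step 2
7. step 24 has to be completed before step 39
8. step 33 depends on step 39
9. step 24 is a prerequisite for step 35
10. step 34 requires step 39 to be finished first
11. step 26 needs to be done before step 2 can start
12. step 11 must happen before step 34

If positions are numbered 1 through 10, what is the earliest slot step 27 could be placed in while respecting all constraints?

Every step that must precede step 27 has to come before it. Tracing all chains that end at step 27, those steps are: step 35, step 24, step 5 — 3 in total.
So at minimum 3 steps come before step 27, putting step 27 no earlier than position 4. That position is achievable by scheduling exactly those predecessors first.

4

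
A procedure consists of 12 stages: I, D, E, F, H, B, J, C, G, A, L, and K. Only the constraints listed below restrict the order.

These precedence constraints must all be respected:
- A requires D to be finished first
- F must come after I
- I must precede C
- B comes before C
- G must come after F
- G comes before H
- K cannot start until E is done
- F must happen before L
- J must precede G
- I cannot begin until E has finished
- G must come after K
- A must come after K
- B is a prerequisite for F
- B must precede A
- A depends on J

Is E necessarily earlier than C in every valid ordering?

Yes

Tracing the constraints gives a chain: E → I → C.
That forces E before C in every valid schedule.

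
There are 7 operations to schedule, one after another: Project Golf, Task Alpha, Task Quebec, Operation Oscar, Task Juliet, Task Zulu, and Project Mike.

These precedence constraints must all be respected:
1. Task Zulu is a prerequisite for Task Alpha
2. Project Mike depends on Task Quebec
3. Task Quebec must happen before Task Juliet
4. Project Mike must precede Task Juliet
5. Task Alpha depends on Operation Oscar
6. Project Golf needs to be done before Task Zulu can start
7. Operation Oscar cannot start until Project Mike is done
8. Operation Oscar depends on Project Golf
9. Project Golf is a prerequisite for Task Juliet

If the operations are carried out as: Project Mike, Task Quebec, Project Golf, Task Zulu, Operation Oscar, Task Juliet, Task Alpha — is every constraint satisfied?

No

The sequence places Project Mike ahead of Task Quebec.
But one of the constraints requires Task Quebec before Project Mike, so this ordering violates it.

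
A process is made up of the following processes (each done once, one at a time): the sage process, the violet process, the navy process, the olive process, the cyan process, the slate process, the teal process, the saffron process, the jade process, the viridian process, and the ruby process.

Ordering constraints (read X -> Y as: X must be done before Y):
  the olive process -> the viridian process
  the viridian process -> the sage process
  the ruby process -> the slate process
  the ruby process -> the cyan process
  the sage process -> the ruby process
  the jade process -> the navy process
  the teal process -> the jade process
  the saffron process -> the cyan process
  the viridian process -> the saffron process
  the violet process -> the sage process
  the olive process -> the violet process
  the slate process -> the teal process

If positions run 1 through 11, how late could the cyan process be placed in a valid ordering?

11

No constraint forces any process after the cyan process, so it can be placed last, in position 11.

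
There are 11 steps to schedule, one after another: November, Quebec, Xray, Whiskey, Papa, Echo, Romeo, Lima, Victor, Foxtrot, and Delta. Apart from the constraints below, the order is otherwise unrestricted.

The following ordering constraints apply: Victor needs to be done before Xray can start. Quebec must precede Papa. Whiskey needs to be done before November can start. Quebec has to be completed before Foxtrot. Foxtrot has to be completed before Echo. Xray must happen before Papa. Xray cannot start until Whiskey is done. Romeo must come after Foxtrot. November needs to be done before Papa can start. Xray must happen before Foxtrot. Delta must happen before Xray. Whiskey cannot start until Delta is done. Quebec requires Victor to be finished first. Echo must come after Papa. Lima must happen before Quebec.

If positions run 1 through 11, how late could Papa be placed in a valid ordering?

Following the constraints forward from Papa, its only required successor is Echo.
So at least 1 step follows Papa, putting Papa no later than position 10. That position is achievable by scheduling everything else first.

10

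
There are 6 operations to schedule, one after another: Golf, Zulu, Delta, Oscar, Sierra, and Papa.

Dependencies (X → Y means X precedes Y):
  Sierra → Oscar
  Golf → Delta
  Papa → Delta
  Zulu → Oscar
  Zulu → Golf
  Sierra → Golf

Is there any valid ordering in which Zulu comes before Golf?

Yes

Zulu is actually forced before Golf by the constraints, so certainly some valid ordering has Zulu first.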